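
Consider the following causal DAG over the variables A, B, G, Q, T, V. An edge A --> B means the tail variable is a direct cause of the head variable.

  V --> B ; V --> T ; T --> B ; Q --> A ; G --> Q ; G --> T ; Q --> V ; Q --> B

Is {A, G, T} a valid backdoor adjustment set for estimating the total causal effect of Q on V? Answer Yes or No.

Backdoor paths from Q to V (paths whose first edge points into Q):
  P1: Q <- G -> T <- V
  P2: Q <- G -> T -> B <- V
Condition 1 (no descendant of Q in the set): FAILS — A and T are descendants of Q.
Condition 2 (every backdoor path blocked by {A, G, T}):
  P1: blocked at fork node G ∈ conditioning set.
  P2: blocked at fork node G ∈ conditioning set.
{A, G, T} does not satisfy the backdoor criterion.

No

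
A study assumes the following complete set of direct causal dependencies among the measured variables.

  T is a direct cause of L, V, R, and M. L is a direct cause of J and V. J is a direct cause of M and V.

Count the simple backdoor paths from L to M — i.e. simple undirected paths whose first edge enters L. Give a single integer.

2

A backdoor path from L to M is any simple undirected path whose first edge points into L (i.e. leaves L via a parent).
Parents of L: {T}.
Enumerating:
  P1: L <- T -> M
  P2: L <- T -> V <- J -> M
That exhausts the simple backdoor paths. Count: 2.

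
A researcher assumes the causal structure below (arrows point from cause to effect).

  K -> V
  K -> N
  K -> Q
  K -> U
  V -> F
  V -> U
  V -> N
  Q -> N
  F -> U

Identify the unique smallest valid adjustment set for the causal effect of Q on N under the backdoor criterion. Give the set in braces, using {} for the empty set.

Variables eligible for adjustment (non-descendants of Q, excluding Q and N): {F, K, U, V}.
Backdoor paths from Q to N:
  P1: Q <- K -> V -> N
  P2: Q <- K -> U <- V -> N
  P3: Q <- K -> U <- F <- V -> N
  P4: Q <- K -> N
The empty set is not sufficient: P1 (Q <- K -> V -> N) has no collider blocking it and no conditioned non-collider, so it is open.
Try {K}:
  P1: blocked at fork node K ∈ conditioning set.
  P2: blocked at fork node K ∈ conditioning set.
  P3: blocked at fork node K ∈ conditioning set.
  P4: blocked at fork node K ∈ conditioning set.
{K} contains no descendant of Q and blocks every backdoor path.
No other singleton works — e.g. {V} leaves P4 open — so {K} is the unique smallest valid adjustment set.

{K}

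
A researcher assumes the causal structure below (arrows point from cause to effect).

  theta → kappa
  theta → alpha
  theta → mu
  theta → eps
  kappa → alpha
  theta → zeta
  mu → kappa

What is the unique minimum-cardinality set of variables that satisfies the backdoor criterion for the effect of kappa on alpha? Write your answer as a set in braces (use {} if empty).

{theta}

Variables eligible for adjustment (non-descendants of kappa, excluding kappa and alpha): {eps, mu, theta, zeta}.
Backdoor paths from kappa to alpha:
  P1: kappa <- theta -> alpha
  P2: kappa <- mu <- theta -> alpha
The empty set is not sufficient: P1 (kappa <- theta -> alpha) has no collider blocking it and no conditioned non-collider, so it is open.
Try {theta}:
  P1: blocked at fork node theta ∈ conditioning set.
  P2: blocked at fork node theta ∈ conditioning set.
{theta} contains no descendant of kappa and blocks every backdoor path.
No other singleton works — e.g. {zeta} leaves P1 open — so {theta} is the unique smallest valid adjustment set.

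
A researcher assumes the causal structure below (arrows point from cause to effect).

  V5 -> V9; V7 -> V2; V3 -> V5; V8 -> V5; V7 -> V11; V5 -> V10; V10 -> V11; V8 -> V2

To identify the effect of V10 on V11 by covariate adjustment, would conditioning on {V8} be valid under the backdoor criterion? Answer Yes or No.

Backdoor paths from V10 to V11 (paths whose first edge points into V10):
  P1: V10 <- V5 <- V8 -> V2 <- V7 -> V11
Condition 1 (no descendant of V10 in the set): holds — descendants of V10 are {V11}; none are in {V8}.
Condition 2 (every backdoor path blocked by {V8}):
  P1: blocked at fork node V8 ∈ conditioning set.
{V8} satisfies the backdoor criterion.

Yes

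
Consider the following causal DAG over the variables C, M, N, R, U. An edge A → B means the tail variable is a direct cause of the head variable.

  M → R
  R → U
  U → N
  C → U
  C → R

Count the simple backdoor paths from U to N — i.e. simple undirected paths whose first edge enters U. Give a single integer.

A backdoor path from U to N is any simple undirected path whose first edge points into U (i.e. leaves U via a parent).
Parents of U: {C, R}.
No simple path from any parent of U reaches N without revisiting U, so there are no backdoor paths.

0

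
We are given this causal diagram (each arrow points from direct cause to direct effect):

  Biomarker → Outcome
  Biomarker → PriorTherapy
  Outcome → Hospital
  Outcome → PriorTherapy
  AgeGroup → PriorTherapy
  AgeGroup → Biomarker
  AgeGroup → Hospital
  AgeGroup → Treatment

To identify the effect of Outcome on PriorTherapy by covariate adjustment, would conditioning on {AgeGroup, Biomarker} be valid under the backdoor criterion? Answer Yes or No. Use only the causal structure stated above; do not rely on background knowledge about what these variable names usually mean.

Backdoor paths from Outcome to PriorTherapy (paths whose first edge points into Outcome):
  P1: Outcome <- Biomarker <- AgeGroup -> PriorTherapy
  P2: Outcome <- Biomarker -> PriorTherapy
Condition 1 (no descendant of Outcome in the set): holds — descendants of Outcome are {Hospital, PriorTherapy}; none are in {AgeGroup, Biomarker}.
Condition 2 (every backdoor path blocked by {AgeGroup, Biomarker}):
  P1: blocked at chain node Biomarker ∈ conditioning set.
  P2: blocked at fork node Biomarker ∈ conditioning set.
{AgeGroup, Biomarker} satisfies the backdoor criterion.

Yes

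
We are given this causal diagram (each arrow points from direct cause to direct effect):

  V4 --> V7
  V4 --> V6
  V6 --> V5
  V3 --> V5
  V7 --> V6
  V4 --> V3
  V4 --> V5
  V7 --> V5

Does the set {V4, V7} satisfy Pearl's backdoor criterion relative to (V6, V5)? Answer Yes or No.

Yes

Backdoor paths from V6 to V5 (paths whose first edge points into V6):
  P1: V6 <- V4 -> V7 -> V5
  P2: V6 <- V4 -> V3 -> V5
  P3: V6 <- V4 -> V5
  P4: V6 <- V7 <- V4 -> V3 -> V5
  P5: V6 <- V7 <- V4 -> V5
  P6: V6 <- V7 -> V5
Condition 1 (no descendant of V6 in the set): holds — descendants of V6 are {V5}; none are in {V4, V7}.
Condition 2 (every backdoor path blocked by {V4, V7}):
  P1: blocked at fork node V4 ∈ conditioning set.
  P2: blocked at fork node V4 ∈ conditioning set.
  P3: blocked at fork node V4 ∈ conditioning set.
  P4: blocked at chain node V7 ∈ conditioning set.
  P5: blocked at chain node V7 ∈ conditioning set.
  P6: blocked at fork node V7 ∈ conditioning set.
{V4, V7} satisfies the backdoor criterion.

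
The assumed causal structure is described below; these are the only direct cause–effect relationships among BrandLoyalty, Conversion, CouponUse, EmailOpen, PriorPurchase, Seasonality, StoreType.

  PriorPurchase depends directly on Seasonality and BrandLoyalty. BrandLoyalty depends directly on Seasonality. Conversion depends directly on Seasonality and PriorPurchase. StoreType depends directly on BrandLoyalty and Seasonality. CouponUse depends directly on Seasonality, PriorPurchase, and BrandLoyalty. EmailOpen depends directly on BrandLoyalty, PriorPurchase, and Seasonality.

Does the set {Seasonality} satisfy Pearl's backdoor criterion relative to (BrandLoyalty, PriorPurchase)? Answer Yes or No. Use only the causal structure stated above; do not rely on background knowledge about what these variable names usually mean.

Backdoor paths from BrandLoyalty to PriorPurchase (paths whose first edge points into BrandLoyalty):
  P1: BrandLoyalty <- Seasonality -> PriorPurchase
  P2: BrandLoyalty <- Seasonality -> EmailOpen <- PriorPurchase
  P3: BrandLoyalty <- Seasonality -> CouponUse <- PriorPurchase
  P4: BrandLoyalty <- Seasonality -> Conversion <- PriorPurchase
Condition 1 (no descendant of BrandLoyalty in the set): holds — descendants of BrandLoyalty are {Conversion, CouponUse, EmailOpen, PriorPurchase, StoreType}; none are in {Seasonality}.
Condition 2 (every backdoor path blocked by {Seasonality}):
  P1: blocked at fork node Seasonality ∈ conditioning set.
  P2: blocked at fork node Seasonality ∈ conditioning set.
  P3: blocked at fork node Seasonality ∈ conditioning set.
  P4: blocked at fork node Seasonality ∈ conditioning set.
{Seasonality} satisfies the backdoor criterion.

Yes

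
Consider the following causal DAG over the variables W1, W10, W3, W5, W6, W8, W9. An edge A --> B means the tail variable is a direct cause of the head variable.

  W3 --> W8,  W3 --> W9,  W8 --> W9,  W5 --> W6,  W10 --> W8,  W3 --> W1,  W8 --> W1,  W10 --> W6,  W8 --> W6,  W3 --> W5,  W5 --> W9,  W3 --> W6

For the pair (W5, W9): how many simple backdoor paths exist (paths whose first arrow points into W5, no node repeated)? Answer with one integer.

5

A backdoor path from W5 to W9 is any simple undirected path whose first edge points into W5 (i.e. leaves W5 via a parent).
Parents of W5: {W3}.
Enumerating:
  P1: W5 <- W3 -> W8 -> W9
  P2: W5 <- W3 -> W1 <- W8 -> W9
  P3: W5 <- W3 -> W6 <- W10 -> W8 -> W9
  P4: W5 <- W3 -> W6 <- W8 -> W9
  P5: W5 <- W3 -> W9
That exhausts the simple backdoor paths. Count: 5.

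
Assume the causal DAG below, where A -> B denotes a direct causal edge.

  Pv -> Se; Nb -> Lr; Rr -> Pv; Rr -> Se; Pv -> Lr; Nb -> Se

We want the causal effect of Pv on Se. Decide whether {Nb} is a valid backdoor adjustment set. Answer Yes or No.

Backdoor paths from Pv to Se (paths whose first edge points into Pv):
  P1: Pv <- Rr -> Se
Condition 1 (no descendant of Pv in the set): holds — descendants of Pv are {Lr, Se}; none are in {Nb}.
Condition 2 (every backdoor path blocked by {Nb}):
  P1: open — no interior node is in the conditioning set.
{Nb} does not satisfy the backdoor criterion.

No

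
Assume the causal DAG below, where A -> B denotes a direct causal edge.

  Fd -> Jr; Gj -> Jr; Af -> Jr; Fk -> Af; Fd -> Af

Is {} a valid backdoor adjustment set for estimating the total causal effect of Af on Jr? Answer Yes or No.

No

Backdoor paths from Af to Jr (paths whose first edge points into Af):
  P1: Af <- Fd -> Jr
Condition 1 (no descendant of Af in the set): holds — descendants of Af are {Jr}; none are in {}.
Condition 2 (every backdoor path blocked by {}):
  P1: open — no interior node is in the conditioning set.
{} does not satisfy the backdoor criterion.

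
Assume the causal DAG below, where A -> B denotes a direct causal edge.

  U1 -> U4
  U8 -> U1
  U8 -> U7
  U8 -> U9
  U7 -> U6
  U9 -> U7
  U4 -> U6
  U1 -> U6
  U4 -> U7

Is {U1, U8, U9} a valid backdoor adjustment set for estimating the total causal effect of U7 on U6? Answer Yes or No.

No

Backdoor paths from U7 to U6 (paths whose first edge points into U7):
  P1: U7 <- U8 -> U1 -> U4 -> U6
  P2: U7 <- U8 -> U1 -> U6
  P3: U7 <- U9 <- U8 -> U1 -> U4 -> U6
  P4: U7 <- U9 <- U8 -> U1 -> U6
  P5: U7 <- U4 <- U1 -> U6
  P6: U7 <- U4 -> U6
Condition 1 (no descendant of U7 in the set): holds — descendants of U7 are {U6}; none are in {U1, U8, U9}.
Condition 2 (every backdoor path blocked by {U1, U8, U9}):
  P1: blocked at fork node U8 ∈ conditioning set.
  P2: blocked at fork node U8 ∈ conditioning set.
  P3: blocked at chain node U9 ∈ conditioning set.
  P4: blocked at chain node U9 ∈ conditioning set.
  P5: blocked at fork node U1 ∈ conditioning set.
  P6: open — no interior node is in the conditioning set.
{U1, U8, U9} does not satisfy the backdoor criterion.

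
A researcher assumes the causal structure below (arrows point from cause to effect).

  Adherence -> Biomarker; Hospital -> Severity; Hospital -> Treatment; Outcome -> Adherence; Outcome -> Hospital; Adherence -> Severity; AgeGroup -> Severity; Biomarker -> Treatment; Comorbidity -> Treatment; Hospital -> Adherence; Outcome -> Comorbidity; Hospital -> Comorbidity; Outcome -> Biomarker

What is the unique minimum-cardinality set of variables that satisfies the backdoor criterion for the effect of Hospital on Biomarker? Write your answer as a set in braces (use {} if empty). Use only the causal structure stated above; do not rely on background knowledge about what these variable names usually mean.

{Outcome}

Variables eligible for adjustment (non-descendants of Hospital, excluding Hospital and Biomarker): {AgeGroup, Outcome}.
Backdoor paths from Hospital to Biomarker:
  P1: Hospital <- Outcome -> Comorbidity -> Treatment <- Biomarker
  P2: Hospital <- Outcome -> Adherence -> Biomarker
  P3: Hospital <- Outcome -> Biomarker
The empty set is not sufficient: P2 (Hospital <- Outcome -> Adherence -> Biomarker) has no collider blocking it and no conditioned non-collider, so it is open.
Try {Outcome}:
  P1: blocked at fork node Outcome ∈ conditioning set.
  P2: blocked at fork node Outcome ∈ conditioning set.
  P3: blocked at fork node Outcome ∈ conditioning set.
{Outcome} contains no descendant of Hospital and blocks every backdoor path.
No other singleton works — e.g. {AgeGroup} leaves P2 open — so {Outcome} is the unique smallest valid adjustment set.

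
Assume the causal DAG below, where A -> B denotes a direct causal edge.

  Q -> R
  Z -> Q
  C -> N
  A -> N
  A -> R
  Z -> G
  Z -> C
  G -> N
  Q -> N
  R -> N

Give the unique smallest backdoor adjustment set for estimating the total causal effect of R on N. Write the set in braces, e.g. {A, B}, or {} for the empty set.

Variables eligible for adjustment (non-descendants of R, excluding R and N): {A, C, G, Q, Z}.
Backdoor paths from R to N:
  P1: R <- Q <- Z -> C -> N
  P2: R <- Q <- Z -> G -> N
  P3: R <- Q -> N
  P4: R <- A -> N
The empty set is not sufficient: P1 (R <- Q <- Z -> C -> N) has no collider blocking it and no conditioned non-collider, so it is open.
Try {A, Q}:
  P1: blocked at chain node Q ∈ conditioning set.
  P2: blocked at chain node Q ∈ conditioning set.
  P3: blocked at fork node Q ∈ conditioning set.
  P4: blocked at fork node A ∈ conditioning set.
{A, Q} contains no descendant of R and blocks every backdoor path.
Every element of {A, Q} is needed (dropping A leaves P4 open; dropping Q leaves P1 open), so no proper subset is valid.
Among all size-2 subsets of the eligible variables, only {A, Q} blocks every backdoor path, so it is the unique smallest valid adjustment set.

{A, Q}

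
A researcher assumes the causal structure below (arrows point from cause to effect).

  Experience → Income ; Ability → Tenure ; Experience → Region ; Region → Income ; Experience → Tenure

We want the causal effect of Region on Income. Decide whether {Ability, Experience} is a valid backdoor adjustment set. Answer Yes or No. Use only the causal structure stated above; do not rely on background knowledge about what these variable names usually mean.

Backdoor paths from Region to Income (paths whose first edge points into Region):
  P1: Region <- Experience -> Income
Condition 1 (no descendant of Region in the set): holds — descendants of Region are {Income}; none are in {Ability, Experience}.
Condition 2 (every backdoor path blocked by {Ability, Experience}):
  P1: blocked at fork node Experience ∈ conditioning set.
{Ability, Experience} satisfies the backdoor criterion.

Yes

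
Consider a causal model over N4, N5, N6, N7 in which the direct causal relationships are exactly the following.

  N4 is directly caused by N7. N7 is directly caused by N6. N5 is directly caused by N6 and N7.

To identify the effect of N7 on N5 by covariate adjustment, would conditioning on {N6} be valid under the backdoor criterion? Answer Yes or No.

Yes

Backdoor paths from N7 to N5 (paths whose first edge points into N7):
  P1: N7 <- N6 -> N5
Condition 1 (no descendant of N7 in the set): holds — descendants of N7 are {N4, N5}; none are in {N6}.
Condition 2 (every backdoor path blocked by {N6}):
  P1: blocked at fork node N6 ∈ conditioning set.
{N6} satisfies the backdoor criterion.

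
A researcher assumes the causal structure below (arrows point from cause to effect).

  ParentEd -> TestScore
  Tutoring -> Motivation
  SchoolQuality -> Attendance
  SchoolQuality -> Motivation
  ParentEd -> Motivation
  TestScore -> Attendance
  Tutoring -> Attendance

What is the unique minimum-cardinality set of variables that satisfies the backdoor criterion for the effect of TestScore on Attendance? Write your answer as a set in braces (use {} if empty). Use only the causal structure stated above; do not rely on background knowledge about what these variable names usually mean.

{}

Variables eligible for adjustment (non-descendants of TestScore, excluding TestScore and Attendance): {Motivation, ParentEd, SchoolQuality, Tutoring}.
Backdoor paths from TestScore to Attendance:
  P1: TestScore <- ParentEd -> Motivation <- SchoolQuality -> Attendance
  P2: TestScore <- ParentEd -> Motivation <- Tutoring -> Attendance
Each backdoor path contains an unconditioned collider, so every path is already blocked with the empty conditioning set:
  P1: blocked at collider Motivation (neither it nor any descendant is in the conditioning set).
  P2: blocked at collider Motivation (neither it nor any descendant is in the conditioning set).
The empty set is therefore the unique smallest valid set.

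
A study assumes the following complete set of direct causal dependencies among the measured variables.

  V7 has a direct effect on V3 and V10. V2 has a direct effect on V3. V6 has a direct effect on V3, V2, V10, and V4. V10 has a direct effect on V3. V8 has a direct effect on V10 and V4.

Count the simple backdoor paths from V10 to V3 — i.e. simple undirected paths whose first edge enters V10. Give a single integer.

A backdoor path from V10 to V3 is any simple undirected path whose first edge points into V10 (i.e. leaves V10 via a parent).
Parents of V10: {V6, V7, V8}.
Enumerating:
  P1: V10 <- V7 -> V3
  P2: V10 <- V8 -> V4 <- V6 -> V2 -> V3
  P3: V10 <- V8 -> V4 <- V6 -> V3
  P4: V10 <- V6 -> V2 -> V3
  P5: V10 <- V6 -> V3
That exhausts the simple backdoor paths. Count: 5.

5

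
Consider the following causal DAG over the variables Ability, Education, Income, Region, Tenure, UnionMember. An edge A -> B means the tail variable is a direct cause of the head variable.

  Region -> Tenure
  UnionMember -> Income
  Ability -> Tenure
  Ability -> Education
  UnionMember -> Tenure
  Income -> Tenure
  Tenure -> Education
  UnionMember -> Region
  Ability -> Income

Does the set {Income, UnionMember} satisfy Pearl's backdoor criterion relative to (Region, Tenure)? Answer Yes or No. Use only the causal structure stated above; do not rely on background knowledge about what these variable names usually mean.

Yes

Backdoor paths from Region to Tenure (paths whose first edge points into Region):
  P1: Region <- UnionMember -> Income <- Ability -> Tenure
  P2: Region <- UnionMember -> Income <- Ability -> Education <- Tenure
  P3: Region <- UnionMember -> Income -> Tenure
  P4: Region <- UnionMember -> Tenure
Condition 1 (no descendant of Region in the set): holds — descendants of Region are {Education, Tenure}; none are in {Income, UnionMember}.
Condition 2 (every backdoor path blocked by {Income, UnionMember}):
  P1: blocked at fork node UnionMember ∈ conditioning set.
  P2: blocked at fork node UnionMember ∈ conditioning set.
  P3: blocked at fork node UnionMember ∈ conditioning set.
  P4: blocked at fork node UnionMember ∈ conditioning set.
{Income, UnionMember} satisfies the backdoor criterion.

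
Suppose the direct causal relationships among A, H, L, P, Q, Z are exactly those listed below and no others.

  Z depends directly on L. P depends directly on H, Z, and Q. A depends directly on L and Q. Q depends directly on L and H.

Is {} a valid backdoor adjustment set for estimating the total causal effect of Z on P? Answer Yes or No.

Backdoor paths from Z to P (paths whose first edge points into Z):
  P1: Z <- L -> Q <- H -> P
  P2: Z <- L -> Q -> P
  P3: Z <- L -> A <- Q <- H -> P
  P4: Z <- L -> A <- Q -> P
Condition 1 (no descendant of Z in the set): holds — descendants of Z are {P}; none are in {}.
Condition 2 (every backdoor path blocked by {}):
  P1: blocked at collider Q (neither it nor any descendant is in the conditioning set).
  P2: open — no interior node is in the conditioning set.
  P3: blocked at collider A (neither it nor any descendant is in the conditioning set).
  P4: blocked at collider A (neither it nor any descendant is in the conditioning set).
{} does not satisfy the backdoor criterion.

No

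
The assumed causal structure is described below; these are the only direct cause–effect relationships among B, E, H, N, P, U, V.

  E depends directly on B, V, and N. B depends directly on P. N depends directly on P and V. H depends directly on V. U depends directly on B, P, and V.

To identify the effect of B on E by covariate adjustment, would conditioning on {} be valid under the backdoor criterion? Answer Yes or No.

Backdoor paths from B to E (paths whose first edge points into B):
  P1: B <- P -> N <- V -> E
  P2: B <- P -> N -> E
  P3: B <- P -> U <- V -> N -> E
  P4: B <- P -> U <- V -> E
Condition 1 (no descendant of B in the set): holds — descendants of B are {E, U}; none are in {}.
Condition 2 (every backdoor path blocked by {}):
  P1: blocked at collider N (neither it nor any descendant is in the conditioning set).
  P2: open — no interior node is in the conditioning set.
  P3: blocked at collider U (neither it nor any descendant is in the conditioning set).
  P4: blocked at collider U (neither it nor any descendant is in the conditioning set).
{} does not satisfy the backdoor criterion.

No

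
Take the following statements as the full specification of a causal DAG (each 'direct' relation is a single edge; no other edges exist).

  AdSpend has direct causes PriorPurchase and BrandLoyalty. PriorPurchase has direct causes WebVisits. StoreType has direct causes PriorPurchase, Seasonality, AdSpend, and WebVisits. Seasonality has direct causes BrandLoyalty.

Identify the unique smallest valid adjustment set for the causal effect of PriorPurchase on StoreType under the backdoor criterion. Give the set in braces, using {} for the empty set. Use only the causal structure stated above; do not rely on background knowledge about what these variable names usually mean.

{WebVisits}

Variables eligible for adjustment (non-descendants of PriorPurchase, excluding PriorPurchase and StoreType): {BrandLoyalty, Seasonality, WebVisits}.
Backdoor paths from PriorPurchase to StoreType:
  P1: PriorPurchase <- WebVisits -> StoreType
The empty set is not sufficient: P1 (PriorPurchase <- WebVisits -> StoreType) has no collider blocking it and no conditioned non-collider, so it is open.
Try {WebVisits}:
  P1: blocked at fork node WebVisits ∈ conditioning set.
{WebVisits} contains no descendant of PriorPurchase and blocks every backdoor path.
No other singleton works — e.g. {BrandLoyalty} leaves P1 open — so {WebVisits} is the unique smallest valid adjustment set.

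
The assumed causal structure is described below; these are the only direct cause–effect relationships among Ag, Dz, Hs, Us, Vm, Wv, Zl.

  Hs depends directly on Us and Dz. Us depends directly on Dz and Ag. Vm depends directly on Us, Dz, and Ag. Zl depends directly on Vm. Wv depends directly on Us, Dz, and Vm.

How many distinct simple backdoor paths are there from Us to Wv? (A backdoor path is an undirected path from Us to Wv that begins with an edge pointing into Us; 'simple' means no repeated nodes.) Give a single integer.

4

A backdoor path from Us to Wv is any simple undirected path whose first edge points into Us (i.e. leaves Us via a parent).
Parents of Us: {Ag, Dz}.
Enumerating:
  P1: Us <- Ag -> Vm <- Dz -> Wv
  P2: Us <- Ag -> Vm -> Wv
  P3: Us <- Dz -> Vm -> Wv
  P4: Us <- Dz -> Wv
That exhausts the simple backdoor paths. Count: 4.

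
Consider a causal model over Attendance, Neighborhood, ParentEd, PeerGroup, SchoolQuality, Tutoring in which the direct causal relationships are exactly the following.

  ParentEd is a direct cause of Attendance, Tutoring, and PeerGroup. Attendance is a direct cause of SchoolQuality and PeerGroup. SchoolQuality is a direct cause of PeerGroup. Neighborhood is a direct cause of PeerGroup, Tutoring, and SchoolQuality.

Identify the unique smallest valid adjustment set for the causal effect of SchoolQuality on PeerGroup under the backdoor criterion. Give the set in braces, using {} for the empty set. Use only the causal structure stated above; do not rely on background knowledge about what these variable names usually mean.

{Attendance, Neighborhood}

Variables eligible for adjustment (non-descendants of SchoolQuality, excluding SchoolQuality and PeerGroup): {Attendance, Neighborhood, ParentEd, Tutoring}.
Backdoor paths from SchoolQuality to PeerGroup:
  P1: SchoolQuality <- Neighborhood -> Tutoring <- ParentEd -> Attendance -> PeerGroup
  P2: SchoolQuality <- Neighborhood -> Tutoring <- ParentEd -> PeerGroup
  P3: SchoolQuality <- Neighborhood -> PeerGroup
  P4: SchoolQuality <- Attendance <- ParentEd -> Tutoring <- Neighborhood -> PeerGroup
  P5: SchoolQuality <- Attendance <- ParentEd -> PeerGroup
  P6: SchoolQuality <- Attendance -> PeerGroup
The empty set is not sufficient: P3 (SchoolQuality <- Neighborhood -> PeerGroup) has no collider blocking it and no conditioned non-collider, so it is open.
Try {Attendance, Neighborhood}:
  P1: blocked at fork node Neighborhood ∈ conditioning set.
  P2: blocked at fork node Neighborhood ∈ conditioning set.
  P3: blocked at fork node Neighborhood ∈ conditioning set.
  P4: blocked at chain node Attendance ∈ conditioning set.
  P5: blocked at chain node Attendance ∈ conditioning set.
  P6: blocked at fork node Attendance ∈ conditioning set.
{Attendance, Neighborhood} contains no descendant of SchoolQuality and blocks every backdoor path.
Every element of {Attendance, Neighborhood} is needed (dropping Attendance leaves P5 open; dropping Neighborhood leaves P3 open), so no proper subset is valid.
Among all size-2 subsets of the eligible variables, only {Attendance, Neighborhood} blocks every backdoor path, so it is the unique smallest valid adjustment set.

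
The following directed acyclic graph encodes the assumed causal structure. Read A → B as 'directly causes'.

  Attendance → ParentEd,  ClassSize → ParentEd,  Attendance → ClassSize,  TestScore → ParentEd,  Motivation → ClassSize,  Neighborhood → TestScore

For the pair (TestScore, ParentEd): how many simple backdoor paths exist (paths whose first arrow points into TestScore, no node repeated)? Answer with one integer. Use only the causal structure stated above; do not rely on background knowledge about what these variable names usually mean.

0

A backdoor path from TestScore to ParentEd is any simple undirected path whose first edge points into TestScore (i.e. leaves TestScore via a parent).
Parents of TestScore: {Neighborhood}.
No simple path from any parent of TestScore reaches ParentEd without revisiting TestScore, so there are no backdoor paths.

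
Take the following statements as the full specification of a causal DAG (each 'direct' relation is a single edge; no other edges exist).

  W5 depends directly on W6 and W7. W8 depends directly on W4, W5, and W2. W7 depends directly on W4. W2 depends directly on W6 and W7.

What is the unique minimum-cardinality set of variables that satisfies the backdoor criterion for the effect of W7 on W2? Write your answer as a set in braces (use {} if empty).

{}

Variables eligible for adjustment (non-descendants of W7, excluding W7 and W2): {W4, W6}.
Backdoor paths from W7 to W2:
  P1: W7 <- W4 -> W8 <- W2
  P2: W7 <- W4 -> W8 <- W5 <- W6 -> W2
Each backdoor path contains an unconditioned collider, so every path is already blocked with the empty conditioning set:
  P1: blocked at collider W8 (neither it nor any descendant is in the conditioning set).
  P2: blocked at collider W8 (neither it nor any descendant is in the conditioning set).
The empty set is therefore the unique smallest valid set.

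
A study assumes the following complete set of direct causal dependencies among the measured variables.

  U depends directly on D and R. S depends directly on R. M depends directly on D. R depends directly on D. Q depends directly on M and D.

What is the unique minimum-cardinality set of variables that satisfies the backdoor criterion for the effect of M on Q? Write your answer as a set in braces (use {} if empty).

{D}

Variables eligible for adjustment (non-descendants of M, excluding M and Q): {D, R, S, U}.
Backdoor paths from M to Q:
  P1: M <- D -> Q
The empty set is not sufficient: P1 (M <- D -> Q) has no collider blocking it and no conditioned non-collider, so it is open.
Try {D}:
  P1: blocked at fork node D ∈ conditioning set.
{D} contains no descendant of M and blocks every backdoor path.
No other singleton works — e.g. {R} leaves P1 open — so {D} is the unique smallest valid adjustment set.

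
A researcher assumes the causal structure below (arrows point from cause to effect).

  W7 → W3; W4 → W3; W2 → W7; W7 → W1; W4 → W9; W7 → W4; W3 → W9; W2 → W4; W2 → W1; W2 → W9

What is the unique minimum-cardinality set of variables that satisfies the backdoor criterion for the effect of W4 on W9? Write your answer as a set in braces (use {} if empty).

Variables eligible for adjustment (non-descendants of W4, excluding W4 and W9): {W1, W2, W7}.
Backdoor paths from W4 to W9:
  P1: W4 <- W2 -> W7 -> W3 -> W9
  P2: W4 <- W2 -> W1 <- W7 -> W3 -> W9
  P3: W4 <- W2 -> W9
  P4: W4 <- W7 <- W2 -> W9
  P5: W4 <- W7 -> W1 <- W2 -> W9
  P6: W4 <- W7 -> W3 -> W9
The empty set is not sufficient: P1 (W4 <- W2 -> W7 -> W3 -> W9) has no collider blocking it and no conditioned non-collider, so it is open.
Try {W2, W7}:
  P1: blocked at fork node W2 ∈ conditioning set.
  P2: blocked at fork node W2 ∈ conditioning set.
  P3: blocked at fork node W2 ∈ conditioning set.
  P4: blocked at chain node W7 ∈ conditioning set.
  P5: blocked at fork node W7 ∈ conditioning set.
  P6: blocked at fork node W7 ∈ conditioning set.
{W2, W7} contains no descendant of W4 and blocks every backdoor path.
Every element of {W2, W7} is needed (dropping W2 leaves P3 open; dropping W7 leaves P6 open), so no proper subset is valid.
Among all size-2 subsets of the eligible variables, only {W2, W7} blocks every backdoor path, so it is the unique smallest valid adjustment set.

{W2, W7}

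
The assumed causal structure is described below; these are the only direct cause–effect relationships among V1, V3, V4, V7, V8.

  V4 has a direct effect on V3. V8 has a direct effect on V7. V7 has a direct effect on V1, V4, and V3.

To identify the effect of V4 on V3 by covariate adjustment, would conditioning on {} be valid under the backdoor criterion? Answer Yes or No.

Backdoor paths from V4 to V3 (paths whose first edge points into V4):
  P1: V4 <- V7 -> V3
Condition 1 (no descendant of V4 in the set): holds — descendants of V4 are {V3}; none are in {}.
Condition 2 (every backdoor path blocked by {}):
  P1: open — no interior node is in the conditioning set.
{} does not satisfy the backdoor criterion.

No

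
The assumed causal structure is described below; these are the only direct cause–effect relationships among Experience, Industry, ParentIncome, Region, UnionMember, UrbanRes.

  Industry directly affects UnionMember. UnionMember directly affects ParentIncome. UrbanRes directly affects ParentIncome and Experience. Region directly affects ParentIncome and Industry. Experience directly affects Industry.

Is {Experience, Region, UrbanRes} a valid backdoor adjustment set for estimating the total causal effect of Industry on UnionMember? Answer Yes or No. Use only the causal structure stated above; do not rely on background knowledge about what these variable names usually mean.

Backdoor paths from Industry to UnionMember (paths whose first edge points into Industry):
  P1: Industry <- Region -> ParentIncome <- UnionMember
  P2: Industry <- Experience <- UrbanRes -> ParentIncome <- UnionMember
Condition 1 (no descendant of Industry in the set): holds — descendants of Industry are {ParentIncome, UnionMember}; none are in {Experience, Region, UrbanRes}.
Condition 2 (every backdoor path blocked by {Experience, Region, UrbanRes}):
  P1: blocked at fork node Region ∈ conditioning set.
  P2: blocked at chain node Experience ∈ conditioning set.
{Experience, Region, UrbanRes} satisfies the backdoor criterion.

Yes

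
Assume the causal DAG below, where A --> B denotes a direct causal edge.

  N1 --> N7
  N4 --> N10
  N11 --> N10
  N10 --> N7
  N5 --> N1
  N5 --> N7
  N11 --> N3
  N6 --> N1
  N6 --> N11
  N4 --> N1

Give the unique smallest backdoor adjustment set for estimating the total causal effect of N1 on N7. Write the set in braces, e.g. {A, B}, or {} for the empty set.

Variables eligible for adjustment (non-descendants of N1, excluding N1 and N7): {N10, N11, N3, N4, N5, N6}.
Backdoor paths from N1 to N7:
  P1: N1 <- N5 -> N7
  P2: N1 <- N4 -> N10 -> N7
  P3: N1 <- N6 -> N11 -> N10 -> N7
The empty set is not sufficient: P1 (N1 <- N5 -> N7) has no collider blocking it and no conditioned non-collider, so it is open.
Try {N10, N5}:
  P1: blocked at fork node N5 ∈ conditioning set.
  P2: blocked at chain node N10 ∈ conditioning set.
  P3: blocked at chain node N10 ∈ conditioning set.
{N10, N5} contains no descendant of N1 and blocks every backdoor path.
Every element of {N10, N5} is needed (dropping N10 leaves P2 open; dropping N5 leaves P1 open), so no proper subset is valid.
Among all size-2 subsets of the eligible variables, only {N10, N5} blocks every backdoor path, so it is the unique smallest valid adjustment set.

{N10, N5}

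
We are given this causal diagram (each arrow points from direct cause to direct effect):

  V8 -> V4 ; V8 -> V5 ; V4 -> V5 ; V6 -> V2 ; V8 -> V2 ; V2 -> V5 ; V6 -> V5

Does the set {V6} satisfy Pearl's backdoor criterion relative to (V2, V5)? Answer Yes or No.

Backdoor paths from V2 to V5 (paths whose first edge points into V2):
  P1: V2 <- V6 -> V5
  P2: V2 <- V8 -> V4 -> V5
  P3: V2 <- V8 -> V5
Condition 1 (no descendant of V2 in the set): holds — descendants of V2 are {V5}; none are in {V6}.
Condition 2 (every backdoor path blocked by {V6}):
  P1: blocked at fork node V6 ∈ conditioning set.
  P2: open — no interior node is in the conditioning set.
  P3: open — no interior node is in the conditioning set.
{V6} does not satisfy the backdoor criterion.

No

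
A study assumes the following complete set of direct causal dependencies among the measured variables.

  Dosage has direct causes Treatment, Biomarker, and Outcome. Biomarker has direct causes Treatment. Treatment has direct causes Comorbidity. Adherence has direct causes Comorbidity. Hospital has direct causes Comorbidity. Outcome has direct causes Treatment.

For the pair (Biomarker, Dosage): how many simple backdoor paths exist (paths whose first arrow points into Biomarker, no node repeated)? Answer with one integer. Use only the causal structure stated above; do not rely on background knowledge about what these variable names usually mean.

2

A backdoor path from Biomarker to Dosage is any simple undirected path whose first edge points into Biomarker (i.e. leaves Biomarker via a parent).
Parents of Biomarker: {Treatment}.
Enumerating:
  P1: Biomarker <- Treatment -> Outcome -> Dosage
  P2: Biomarker <- Treatment -> Dosage
That exhausts the simple backdoor paths. Count: 2.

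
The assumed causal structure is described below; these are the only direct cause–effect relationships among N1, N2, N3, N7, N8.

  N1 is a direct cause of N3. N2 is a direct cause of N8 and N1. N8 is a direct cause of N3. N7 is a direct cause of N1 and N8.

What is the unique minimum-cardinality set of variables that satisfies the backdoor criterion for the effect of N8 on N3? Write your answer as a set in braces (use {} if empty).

{N1}

Variables eligible for adjustment (non-descendants of N8, excluding N8 and N3): {N1, N2, N7}.
Backdoor paths from N8 to N3:
  P1: N8 <- N2 -> N1 -> N3
  P2: N8 <- N7 -> N1 -> N3
The empty set is not sufficient: P1 (N8 <- N2 -> N1 -> N3) has no collider blocking it and no conditioned non-collider, so it is open.
Try {N1}:
  P1: blocked at chain node N1 ∈ conditioning set.
  P2: blocked at chain node N1 ∈ conditioning set.
{N1} contains no descendant of N8 and blocks every backdoor path.
No other singleton works — e.g. {N2} leaves P2 open — so {N1} is the unique smallest valid adjustment set.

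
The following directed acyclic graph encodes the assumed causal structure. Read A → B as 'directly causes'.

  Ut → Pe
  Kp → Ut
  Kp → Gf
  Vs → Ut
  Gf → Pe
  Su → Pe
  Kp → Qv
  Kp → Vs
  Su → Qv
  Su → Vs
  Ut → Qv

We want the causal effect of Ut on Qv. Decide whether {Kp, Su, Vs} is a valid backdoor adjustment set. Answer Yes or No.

Backdoor paths from Ut to Qv (paths whose first edge points into Ut):
  P1: Ut <- Kp -> Gf -> Pe <- Su -> Qv
  P2: Ut <- Kp -> Vs <- Su -> Qv
  P3: Ut <- Kp -> Qv
  P4: Ut <- Vs <- Su -> Qv
  P5: Ut <- Vs <- Su -> Pe <- Gf <- Kp -> Qv
  P6: Ut <- Vs <- Kp -> Gf -> Pe <- Su -> Qv
  P7: Ut <- Vs <- Kp -> Qv
Condition 1 (no descendant of Ut in the set): holds — descendants of Ut are {Pe, Qv}; none are in {Kp, Su, Vs}.
Condition 2 (every backdoor path blocked by {Kp, Su, Vs}):
  P1: blocked at fork node Kp ∈ conditioning set.
  P2: blocked at fork node Kp ∈ conditioning set.
  P3: blocked at fork node Kp ∈ conditioning set.
  P4: blocked at chain node Vs ∈ conditioning set.
  P5: blocked at chain node Vs ∈ conditioning set.
  P6: blocked at chain node Vs ∈ conditioning set.
  P7: blocked at chain node Vs ∈ conditioning set.
{Kp, Su, Vs} satisfies the backdoor criterion.

Yes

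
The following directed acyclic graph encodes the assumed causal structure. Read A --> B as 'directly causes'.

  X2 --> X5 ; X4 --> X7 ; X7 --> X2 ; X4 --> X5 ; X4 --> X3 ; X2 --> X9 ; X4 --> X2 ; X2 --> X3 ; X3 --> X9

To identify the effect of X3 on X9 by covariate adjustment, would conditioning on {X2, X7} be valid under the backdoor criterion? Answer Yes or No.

Backdoor paths from X3 to X9 (paths whose first edge points into X3):
  P1: X3 <- X4 -> X7 -> X2 -> X9
  P2: X3 <- X4 -> X2 -> X9
  P3: X3 <- X4 -> X5 <- X2 -> X9
  P4: X3 <- X2 -> X9
Condition 1 (no descendant of X3 in the set): holds — descendants of X3 are {X9}; none are in {X2, X7}.
Condition 2 (every backdoor path blocked by {X2, X7}):
  P1: blocked at chain node X7 ∈ conditioning set.
  P2: blocked at chain node X2 ∈ conditioning set.
  P3: blocked at collider X5 (neither it nor any descendant is in the conditioning set).
  P4: blocked at fork node X2 ∈ conditioning set.
{X2, X7} satisfies the backdoor criterion.

Yes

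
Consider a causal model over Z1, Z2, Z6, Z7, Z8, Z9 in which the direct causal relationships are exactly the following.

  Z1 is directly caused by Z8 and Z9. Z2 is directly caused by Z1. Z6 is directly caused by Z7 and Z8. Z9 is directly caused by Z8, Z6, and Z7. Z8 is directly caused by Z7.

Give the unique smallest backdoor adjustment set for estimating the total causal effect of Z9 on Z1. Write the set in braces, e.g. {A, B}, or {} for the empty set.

Variables eligible for adjustment (non-descendants of Z9, excluding Z9 and Z1): {Z6, Z7, Z8}.
Backdoor paths from Z9 to Z1:
  P1: Z9 <- Z7 -> Z8 -> Z1
  P2: Z9 <- Z7 -> Z6 <- Z8 -> Z1
  P3: Z9 <- Z8 -> Z1
  P4: Z9 <- Z6 <- Z7 -> Z8 -> Z1
  P5: Z9 <- Z6 <- Z8 -> Z1
The empty set is not sufficient: P1 (Z9 <- Z7 -> Z8 -> Z1) has no collider blocking it and no conditioned non-collider, so it is open.
Try {Z8}:
  P1: blocked at chain node Z8 ∈ conditioning set.
  P2: blocked at collider Z6 (neither it nor any descendant is in the conditioning set).
  P3: blocked at fork node Z8 ∈ conditioning set.
  P4: blocked at chain node Z8 ∈ conditioning set.
  P5: blocked at fork node Z8 ∈ conditioning set.
{Z8} contains no descendant of Z9 and blocks every backdoor path.
No other singleton works — e.g. {Z7} leaves P3 open — so {Z8} is the unique smallest valid adjustment set.

{Z8}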